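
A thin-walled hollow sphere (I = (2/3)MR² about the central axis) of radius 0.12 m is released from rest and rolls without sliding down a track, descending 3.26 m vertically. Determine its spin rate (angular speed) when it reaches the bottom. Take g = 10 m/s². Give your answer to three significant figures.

ω ≈ 52.1 rad/s

With I = (2/3)MR², the ratio k = I/(MR²) is 2/3.
Since it rolls without slipping, ω = v/R and KE = ½Mv² + ½Iω² = ½(1+k)Mv² = (5/6)Mv².
Energy conservation Mgh = ½(1+k)Mv² gives v = √(2gh/(1+k)) = √(2 × 10 × 3.26 / 1.667) = 6.255 m/s.
The angular speed follows from ω = v/R = 6.255/0.12 ≈ 52.1 rad/s.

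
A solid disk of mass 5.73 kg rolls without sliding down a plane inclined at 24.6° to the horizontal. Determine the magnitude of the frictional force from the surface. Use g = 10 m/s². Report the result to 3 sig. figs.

For this body I = (1/2)MR², i.e. k = I/(MR²) = 0.5.
Newton's second law down the slope: Mg sinθ − f = Ma. The torque equation fR = Iα (with α = a/R) gives f = kMa.
Combining, a = g sinθ/(1+k) and f = kMa = kMg sinθ/(1+k).
f = 0.5 × 5.73 × 10 × sin24.6° / 1.5 ≈ 7.95 N.

f ≈ 7.95 N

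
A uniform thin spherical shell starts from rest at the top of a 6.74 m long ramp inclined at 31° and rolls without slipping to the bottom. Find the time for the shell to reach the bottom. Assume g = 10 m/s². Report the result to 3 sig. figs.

Here I = (2/3)MR², so the shape factor k = I/(MR²) = 2/3.
Newton's second law down the slope: Mg sinθ − f = Ma. The torque equation fR = Iα (with α = a/R) gives f = kMa.
Hence a = g sinθ/(1+k) = 10×sin31°/1.667 = 3.09 m/s².
With constant a from rest, t = √(2L/a) = √(2·6.74/3.09) ≈ 2.09 s.

t ≈ 2.09 s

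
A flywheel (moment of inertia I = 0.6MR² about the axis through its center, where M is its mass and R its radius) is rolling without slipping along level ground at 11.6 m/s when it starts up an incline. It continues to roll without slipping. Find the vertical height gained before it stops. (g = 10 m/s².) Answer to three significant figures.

h ≈ 10.8 m

Here I = 0.6MR², so the shape factor k = I/(MR²) = 0.6.
Since it rolls without slipping, ω = v/R and KE = ½Mv² + ½Iω² = ½(1+k)Mv² = (4/5)Mv².
At the top the kinetic energy is zero, so (4/5)Mv₀² = Mgh.
Thus h = (1+k)v₀²/(2g) = 1.6 × 11.6² / (2 × 10) ≈ 10.8 m.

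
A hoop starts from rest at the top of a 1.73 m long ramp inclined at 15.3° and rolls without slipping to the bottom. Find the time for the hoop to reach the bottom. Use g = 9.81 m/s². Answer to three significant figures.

Here I = MR², so the shape factor k = I/(MR²) = 1.
Along the incline Mg sinθ − f = Ma, and torque about the center fR = Iα = kMR²(a/R) gives f = kMa.
Hence a = g sinθ/(1+k) = 9.81×sin15.3°/2 = 1.294 m/s².
Starting from rest, L = ½at², so t = √(2L/a) = √(2×1.73/1.294) ≈ 1.64 s.

t ≈ 1.64 s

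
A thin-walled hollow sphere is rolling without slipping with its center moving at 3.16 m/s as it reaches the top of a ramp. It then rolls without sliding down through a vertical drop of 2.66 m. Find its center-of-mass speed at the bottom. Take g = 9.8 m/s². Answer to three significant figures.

v ≈ 6.42 m/s

With I = (2/3)MR², the ratio k = I/(MR²) is 2/3.
Rolling without slipping gives ω = v/R, so the total kinetic energy is ½Mv² + ½Iω² = ½(1+k)Mv² = (5/6)Mv².
Conserving energy between top and bottom: (5/6)Mv² = (5/6)Mv₀² + Mgh, hence v² = v₀² + 2gh/(1+k).
v = √(3.16² + 2×9.8×2.66/1.667) = √41.27 ≈ 6.42 m/s.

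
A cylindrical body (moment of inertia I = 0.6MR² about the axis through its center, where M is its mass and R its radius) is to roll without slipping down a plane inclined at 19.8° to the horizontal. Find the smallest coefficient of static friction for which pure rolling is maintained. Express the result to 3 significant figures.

μ_min ≈ 0.135

The moment of inertia is 0.6MR², giving k ≡ I/(MR²) = 0.6.
Translational: Mg sinθ − f = Ma. Rotational about the CM: fR = Iα = kMRa, so f = kMa.
These give a = g sinθ/(1+k) and the required friction f = kMg sinθ/(1+k).
The normal force is N = Mg cosθ, so μ_min = f/N = k tanθ/(1+k).
μ_min = 0.6 × tan19.8° / 1.6 ≈ 0.135.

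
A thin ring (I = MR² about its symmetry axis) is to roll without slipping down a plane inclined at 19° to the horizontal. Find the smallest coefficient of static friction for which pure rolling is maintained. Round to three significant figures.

μ_min ≈ 0.172

For this body I = MR², i.e. k = I/(MR²) = 1.
Along the incline Mg sinθ − f = Ma, and torque about the center fR = Iα = kMR²(a/R) gives f = kMa.
These give a = g sinθ/(1+k) and the required friction f = kMg sinθ/(1+k).
With N = Mg cosθ, the no-slip condition f ≤ μN gives μ_min = f/N = k tanθ/(1+k).
μ_min = 1 × tan19° / 2 ≈ 0.172.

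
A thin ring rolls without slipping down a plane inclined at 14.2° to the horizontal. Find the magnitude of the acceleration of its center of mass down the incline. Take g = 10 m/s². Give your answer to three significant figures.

a ≈ 1.23 m/s²

For this body I = MR², i.e. k = I/(MR²) = 1.
Newton's second law down the slope: Mg sinθ − f = Ma. The torque equation fR = Iα (with α = a/R) gives f = kMa.
Eliminating f: Mg sinθ = (1+k)Ma, so a = g sinθ/(1+k) = 10 × sin14.2° / 2 ≈ 1.23 m/s².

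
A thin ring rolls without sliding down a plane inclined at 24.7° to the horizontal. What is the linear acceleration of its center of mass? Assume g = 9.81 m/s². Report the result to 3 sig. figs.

Here I = MR², so the shape factor k = I/(MR²) = 1.
Translational: Mg sinθ − f = Ma. Rotational about the CM: fR = Iα = kMRa, so f = kMa.
Eliminating f: Mg sinθ = (1+k)Ma, so a = g sinθ/(1+k) = 9.81 × sin24.7° / 2 ≈ 2.05 m/s².

a ≈ 2.05 m/s²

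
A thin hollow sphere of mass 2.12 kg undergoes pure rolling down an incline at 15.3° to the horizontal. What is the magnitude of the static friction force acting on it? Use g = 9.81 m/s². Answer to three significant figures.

f ≈ 2.20 N

Here I = (2/3)MR², so the shape factor k = I/(MR²) = 2/3.
Along the incline Mg sinθ − f = Ma, and torque about the center fR = Iα = kMR²(a/R) gives f = kMa.
Combining, a = g sinθ/(1+k) and f = kMa = kMg sinθ/(1+k).
f = (2/3) × 2.12 × 9.81 × sin15.3° / 1.667 ≈ 2.20 N.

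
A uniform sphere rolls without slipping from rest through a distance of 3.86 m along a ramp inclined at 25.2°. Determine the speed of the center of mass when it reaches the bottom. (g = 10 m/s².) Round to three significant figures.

The moment of inertia is (2/5)MR², giving k ≡ I/(MR²) = 0.4.
Rolling without slipping gives ω = v/R, so the total kinetic energy is ½Mv² + ½Iω² = ½(1+k)Mv² = (7/10)Mv².
The vertical drop is h = L sinθ = 3.86 × sin25.2° = 1.644 m.
Energy conservation: Mgh = (7/10)Mv², so v = √(2gh/(1+k)) = √(2 × 10 × 1.644 / 1.4) ≈ 4.85 m/s.

v ≈ 4.85 m/s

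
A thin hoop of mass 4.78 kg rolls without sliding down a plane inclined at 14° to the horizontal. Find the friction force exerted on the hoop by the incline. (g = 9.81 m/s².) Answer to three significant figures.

f ≈ 5.67 N

With I = MR², the ratio k = I/(MR²) is 1.
Translational: Mg sinθ − f = Ma. Rotational about the CM: fR = Iα = kMRa, so f = kMa.
Combining, a = g sinθ/(1+k) and f = kMa = kMg sinθ/(1+k).
f = 1 × 4.78 × 9.81 × sin14° / 2 ≈ 5.67 N.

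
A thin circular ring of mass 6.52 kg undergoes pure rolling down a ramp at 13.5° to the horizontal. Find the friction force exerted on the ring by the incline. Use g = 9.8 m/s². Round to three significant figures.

For this body I = MR², i.e. k = I/(MR²) = 1.
Translational: Mg sinθ − f = Ma. Rotational about the CM: fR = Iα = kMRa, so f = kMa.
Combining, a = g sinθ/(1+k) and f = kMa = kMg sinθ/(1+k).
f = 1 × 6.52 × 9.8 × sin13.5° / 2 ≈ 7.46 N.

f ≈ 7.46 N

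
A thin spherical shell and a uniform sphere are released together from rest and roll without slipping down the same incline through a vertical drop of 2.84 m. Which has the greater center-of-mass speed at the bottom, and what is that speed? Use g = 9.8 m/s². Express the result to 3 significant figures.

the uniform sphere, at v ≈ 6.31 m/s

For rolling without slipping, Mgh = ½(1+k)Mv² where k = I/(MR²), so v = √(2gh/(1+k)).
Thin spherical shell: k = 2/3, giving v = √(2×9.8×2.84/1.667) = 5.779 m/s.
Uniform sphere: k = 0.4, giving v = √(2×9.8×2.84/1.4) = 6.306 m/s.
The smaller k wins: the uniform sphere, at ≈ 6.31 m/s.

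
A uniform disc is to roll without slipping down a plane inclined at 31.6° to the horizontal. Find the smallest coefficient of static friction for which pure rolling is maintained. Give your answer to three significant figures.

For this body I = (1/2)MR², i.e. k = I/(MR²) = 0.5.
Newton's second law down the slope: Mg sinθ − f = Ma. The torque equation fR = Iα (with α = a/R) gives f = kMa.
These give a = g sinθ/(1+k) and the required friction f = kMg sinθ/(1+k).
With N = Mg cosθ, the no-slip condition f ≤ μN gives μ_min = f/N = k tanθ/(1+k).
μ_min = 0.5 × tan31.6° / 1.5 ≈ 0.205.

μ_min ≈ 0.205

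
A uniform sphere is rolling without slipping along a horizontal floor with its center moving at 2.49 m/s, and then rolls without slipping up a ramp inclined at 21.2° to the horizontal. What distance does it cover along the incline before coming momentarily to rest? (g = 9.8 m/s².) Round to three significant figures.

d ≈ 1.22 m

With I = (2/5)MR², the ratio k = I/(MR²) is 0.4.
Since it rolls without slipping, ω = v/R and KE = ½Mv² + ½Iω² = ½(1+k)Mv² = (7/10)Mv².
Setting this equal to Mgh gives the vertical rise h = (1+k)v₀²/(2g) = 1.4×2.49²/(2×9.8) = 0.4429 m.
The distance along the slope is d = h/sinθ = 0.4429/sin21.2° ≈ 1.22 m.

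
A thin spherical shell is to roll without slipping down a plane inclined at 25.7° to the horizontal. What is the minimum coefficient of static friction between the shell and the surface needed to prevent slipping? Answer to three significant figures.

μ_min ≈ 0.193

Here I = (2/3)MR², so the shape factor k = I/(MR²) = 2/3.
Along the incline Mg sinθ − f = Ma, and torque about the center fR = Iα = kMR²(a/R) gives f = kMa.
These give a = g sinθ/(1+k) and the required friction f = kMg sinθ/(1+k).
With N = Mg cosθ, the no-slip condition f ≤ μN gives μ_min = f/N = k tanθ/(1+k).
μ_min = (2/3) × tan25.7° / 1.667 ≈ 0.193.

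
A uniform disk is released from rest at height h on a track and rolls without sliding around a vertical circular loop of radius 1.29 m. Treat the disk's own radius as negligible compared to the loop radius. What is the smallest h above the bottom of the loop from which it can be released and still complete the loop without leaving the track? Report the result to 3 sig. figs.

The moment of inertia is (1/2)MR², giving k ≡ I/(MR²) = 0.5.
At the top of the loop, the minimum-contact condition is Mg = Mv_top²/r, so v_top² = gr.
With ω = v/R, the kinetic energy at speed v is ½(1+k)Mv² = (3/4)Mv².
Energy conservation from release (height h) to the top (height 2r): Mgh = Mg(2r) + (3/4)M·gr.
Thus h_min = 2r + (1+k)r/2 = r(2 + 1.5/2) = 1.29 × 2.75 ≈ 3.55 m.

h_min ≈ 3.55 m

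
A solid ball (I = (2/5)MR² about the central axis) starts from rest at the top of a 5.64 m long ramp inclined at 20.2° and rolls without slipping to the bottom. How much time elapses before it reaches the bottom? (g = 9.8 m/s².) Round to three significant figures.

Here I = (2/5)MR², so the shape factor k = I/(MR²) = 0.4.
Along the incline Mg sinθ − f = Ma, and torque about the center fR = Iα = kMR²(a/R) gives f = kMa.
Hence a = g sinθ/(1+k) = 9.8×sin20.2°/1.4 = 2.417 m/s².
With constant a from rest, t = √(2L/a) = √(2·5.64/2.417) ≈ 2.16 s.

t ≈ 2.16 s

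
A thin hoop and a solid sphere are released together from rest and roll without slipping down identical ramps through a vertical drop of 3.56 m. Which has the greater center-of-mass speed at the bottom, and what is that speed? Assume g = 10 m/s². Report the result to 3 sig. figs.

the solid sphere, at v ≈ 7.13 m/s

For rolling without slipping, Mgh = ½(1+k)Mv² where k = I/(MR²), so v = √(2gh/(1+k)).
Thin hoop: k = 1, giving v = √(2×10×3.56/2) = 5.967 m/s.
Solid sphere: k = 0.4, giving v = √(2×10×3.56/1.4) = 7.131 m/s.
The smaller k wins: the solid sphere, at ≈ 7.13 m/s.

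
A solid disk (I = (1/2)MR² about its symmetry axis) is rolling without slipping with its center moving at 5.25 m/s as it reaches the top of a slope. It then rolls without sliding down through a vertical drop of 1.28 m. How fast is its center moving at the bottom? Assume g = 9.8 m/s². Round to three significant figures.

v ≈ 6.65 m/s

The moment of inertia is (1/2)MR², giving k ≡ I/(MR²) = 0.5.
Rolling without slipping gives ω = v/R, so the total kinetic energy is ½Mv² + ½Iω² = ½(1+k)Mv² = (3/4)Mv².
Conserving energy between top and bottom: (3/4)Mv² = (3/4)Mv₀² + Mgh, hence v² = v₀² + 2gh/(1+k).
v = √(5.25² + 2×9.8×1.28/1.5) = √44.29 ≈ 6.65 m/s.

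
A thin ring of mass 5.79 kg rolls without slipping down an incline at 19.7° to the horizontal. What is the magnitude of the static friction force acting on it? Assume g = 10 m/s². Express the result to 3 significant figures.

f ≈ 9.76 N

For this body I = MR², i.e. k = I/(MR²) = 1.
Newton's second law down the slope: Mg sinθ − f = Ma. The torque equation fR = Iα (with α = a/R) gives f = kMa.
Combining, a = g sinθ/(1+k) and f = kMa = kMg sinθ/(1+k).
f = 1 × 5.79 × 10 × sin19.7° / 2 ≈ 9.76 N.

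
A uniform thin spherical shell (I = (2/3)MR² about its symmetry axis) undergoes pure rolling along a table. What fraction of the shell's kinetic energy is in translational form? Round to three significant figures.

fraction ≈ 0.600

The moment of inertia is (2/3)MR², giving k ≡ I/(MR²) = 2/3.
With ω = v/R, KE_trans = ½Mv² and KE_rot = ½Iω² = ½kMv², so KE_total = ½(1+k)Mv².
The translational fraction is therefore 1/(1+k) = 1/1.667 ≈ 0.600.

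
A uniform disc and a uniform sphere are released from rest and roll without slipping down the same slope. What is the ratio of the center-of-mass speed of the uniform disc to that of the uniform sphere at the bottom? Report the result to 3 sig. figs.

Each satisfies Mgh = ½(1+k)Mv² with k = I/(MR²), so v ∝ 1/√(1+k).
For the uniform disc k = 0.5; for the uniform sphere k = 0.4.
v₁/v₂ = √((1+k₂)/(1+k₁)) = √(1.4/1.5) ≈ 0.966.

v_ratio ≈ 0.966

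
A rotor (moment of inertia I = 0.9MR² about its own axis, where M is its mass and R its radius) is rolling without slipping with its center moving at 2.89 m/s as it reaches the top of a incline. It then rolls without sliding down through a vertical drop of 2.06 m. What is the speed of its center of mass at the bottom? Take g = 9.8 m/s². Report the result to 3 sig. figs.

v ≈ 5.44 m/s

Here I = 0.9MR², so the shape factor k = I/(MR²) = 0.9.
Since it rolls without slipping, ω = v/R and KE = ½Mv² + ½Iω² = ½(1+k)Mv² = (19/20)Mv².
Conserving energy between top and bottom: (19/20)Mv² = (19/20)Mv₀² + Mgh, hence v² = v₀² + 2gh/(1+k).
v = √(2.89² + 2×9.8×2.06/1.9) = √29.6 ≈ 5.44 m/s.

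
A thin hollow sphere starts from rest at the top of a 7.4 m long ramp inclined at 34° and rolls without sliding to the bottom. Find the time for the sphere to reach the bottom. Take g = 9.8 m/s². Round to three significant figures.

With I = (2/3)MR², the ratio k = I/(MR²) is 2/3.
Along the incline Mg sinθ − f = Ma, and torque about the center fR = Iα = kMR²(a/R) gives f = kMa.
Hence a = g sinθ/(1+k) = 9.8×sin34°/1.667 = 3.288 m/s².
With constant a from rest, t = √(2L/a) = √(2·7.4/3.288) ≈ 2.12 s.

t ≈ 2.12 s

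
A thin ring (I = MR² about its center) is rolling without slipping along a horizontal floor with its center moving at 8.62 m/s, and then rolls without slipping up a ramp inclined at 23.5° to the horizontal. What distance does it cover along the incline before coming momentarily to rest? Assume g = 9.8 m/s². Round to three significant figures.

The moment of inertia is MR², giving k ≡ I/(MR²) = 1.
Pure rolling means v = ωR; then KE = ½Mv² + ½I(v/R)² = ½(1+k)Mv² = Mv².
Setting this equal to Mgh gives the vertical rise h = (1+k)v₀²/(2g) = 2×8.62²/(2×9.8) = 7.582 m.
Along the incline, d = h/sinθ = 7.582/sin23.5° ≈ 19.0 m.

d ≈ 19.0 m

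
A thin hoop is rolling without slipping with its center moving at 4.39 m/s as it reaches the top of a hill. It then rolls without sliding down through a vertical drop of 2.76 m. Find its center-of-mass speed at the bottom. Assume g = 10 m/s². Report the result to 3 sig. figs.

v ≈ 6.85 m/s

With I = MR², the ratio k = I/(MR²) is 1.
The rolling condition ω = v/R makes the rotational term ½I(v/R)² = ½kMv², so KE_total = ½(1+k)Mv² = Mv².
Energy conservation: Mv₀² + Mgh = Mv², so v² = v₀² + 2gh/(1+k).
v = √(4.39² + 2×10×2.76/2) = √46.87 ≈ 6.85 m/s.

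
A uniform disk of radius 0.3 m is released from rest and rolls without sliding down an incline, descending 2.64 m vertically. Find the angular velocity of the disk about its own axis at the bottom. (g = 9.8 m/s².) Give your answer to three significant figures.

For this body I = (1/2)MR², i.e. k = I/(MR²) = 0.5.
Since it rolls without slipping, ω = v/R and KE = ½Mv² + ½Iω² = ½(1+k)Mv² = (3/4)Mv².
Energy conservation Mgh = ½(1+k)Mv² gives v = √(2gh/(1+k)) = √(2 × 9.8 × 2.64 / 1.5) = 5.873 m/s.
Then ω = v/R = 5.873 / 0.3 ≈ 19.6 rad/s.

ω ≈ 19.6 rad/s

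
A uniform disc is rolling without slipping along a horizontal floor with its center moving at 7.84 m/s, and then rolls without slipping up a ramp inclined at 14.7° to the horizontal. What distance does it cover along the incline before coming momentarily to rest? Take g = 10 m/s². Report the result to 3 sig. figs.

d ≈ 18.2 m

For this body I = (1/2)MR², i.e. k = I/(MR²) = 0.5.
The rolling condition ω = v/R makes the rotational term ½I(v/R)² = ½kMv², so KE_total = ½(1+k)Mv² = (3/4)Mv².
Setting this equal to Mgh gives the vertical rise h = (1+k)v₀²/(2g) = 1.5×7.84²/(2×10) = 4.61 m.
The distance along the slope is d = h/sinθ = 4.61/sin14.7° ≈ 18.2 m.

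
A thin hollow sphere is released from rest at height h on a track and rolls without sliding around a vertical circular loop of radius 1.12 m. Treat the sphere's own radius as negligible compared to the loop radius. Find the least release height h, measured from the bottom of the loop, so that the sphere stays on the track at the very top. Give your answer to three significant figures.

h_min ≈ 3.17 m

The moment of inertia is (2/3)MR², giving k ≡ I/(MR²) = 2/3.
At the top of the loop, the minimum-contact condition is Mg = Mv_top²/r, so v_top² = gr.
With ω = v/R, the kinetic energy at speed v is ½(1+k)Mv² = (5/6)Mv².
Energy conservation from release (height h) to the top (height 2r): Mgh = Mg(2r) + (5/6)M·gr.
Thus h_min = 2r + (1+k)r/2 = r(2 + 1.667/2) = 1.12 × 2.833 ≈ 3.17 m.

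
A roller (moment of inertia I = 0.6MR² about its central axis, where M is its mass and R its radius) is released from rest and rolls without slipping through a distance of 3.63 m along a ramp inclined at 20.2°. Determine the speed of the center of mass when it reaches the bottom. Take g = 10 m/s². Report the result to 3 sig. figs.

v ≈ 3.96 m/s

With I = 0.6MR², the ratio k = I/(MR²) is 0.6.
The rolling condition ω = v/R makes the rotational term ½I(v/R)² = ½kMv², so KE_total = ½(1+k)Mv² = (4/5)Mv².
The vertical drop is h = L sinθ = 3.63 × sin20.2° = 1.253 m.
Energy conservation: Mgh = (4/5)Mv², so v = √(2gh/(1+k)) = √(2 × 10 × 1.253 / 1.6) ≈ 3.96 m/s.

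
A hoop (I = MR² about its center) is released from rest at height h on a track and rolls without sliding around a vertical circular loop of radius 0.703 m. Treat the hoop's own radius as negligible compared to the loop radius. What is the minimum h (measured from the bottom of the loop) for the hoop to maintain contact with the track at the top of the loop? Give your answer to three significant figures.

Here I = MR², so the shape factor k = I/(MR²) = 1.
At the top of the loop, the minimum-contact condition is Mg = Mv_top²/r, so v_top² = gr.
With ω = v/R, the kinetic energy at speed v is ½(1+k)Mv² = Mv².
Energy conservation from release (height h) to the top (height 2r): Mgh = Mg(2r) + M·gr.
Thus h_min = 2r + (1+k)r/2 = r(2 + 2/2) = 0.703 × 3 ≈ 2.11 m.

h_min ≈ 2.11 m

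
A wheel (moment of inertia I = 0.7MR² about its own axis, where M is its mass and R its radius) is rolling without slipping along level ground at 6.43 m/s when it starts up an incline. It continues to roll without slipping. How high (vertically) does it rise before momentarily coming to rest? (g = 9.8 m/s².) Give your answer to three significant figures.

h ≈ 3.59 m

Here I = 0.7MR², so the shape factor k = I/(MR²) = 0.7.
Since it rolls without slipping, ω = v/R and KE = ½Mv² + ½Iω² = ½(1+k)Mv² = (17/20)Mv².
At the top the kinetic energy is zero, so (17/20)Mv₀² = Mgh.
Thus h = (1+k)v₀²/(2g) = 1.7 × 6.43² / (2 × 9.8) ≈ 3.59 m.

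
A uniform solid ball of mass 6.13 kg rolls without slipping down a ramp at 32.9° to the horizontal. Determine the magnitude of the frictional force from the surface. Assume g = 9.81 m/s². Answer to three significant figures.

f ≈ 9.33 N

For this body I = (2/5)MR², i.e. k = I/(MR²) = 0.4.
Newton's second law down the slope: Mg sinθ − f = Ma. The torque equation fR = Iα (with α = a/R) gives f = kMa.
Combining, a = g sinθ/(1+k) and f = kMa = kMg sinθ/(1+k).
f = 0.4 × 6.13 × 9.81 × sin32.9° / 1.4 ≈ 9.33 N.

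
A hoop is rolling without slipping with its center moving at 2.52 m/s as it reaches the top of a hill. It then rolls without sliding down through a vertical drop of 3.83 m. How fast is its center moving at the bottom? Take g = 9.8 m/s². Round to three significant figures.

v ≈ 6.62 m/s

The moment of inertia is MR², giving k ≡ I/(MR²) = 1.
Since it rolls without slipping, ω = v/R and KE = ½Mv² + ½Iω² = ½(1+k)Mv² = Mv².
Conserving energy between top and bottom: Mv² = Mv₀² + Mgh, hence v² = v₀² + 2gh/(1+k).
v = √(2.52² + 2×9.8×3.83/2) = √43.88 ≈ 6.62 m/s.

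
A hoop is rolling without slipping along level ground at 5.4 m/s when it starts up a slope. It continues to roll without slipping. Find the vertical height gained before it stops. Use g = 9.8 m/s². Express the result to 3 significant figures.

h ≈ 2.98 m

For this body I = MR², i.e. k = I/(MR²) = 1.
Pure rolling means v = ωR; then KE = ½Mv² + ½I(v/R)² = ½(1+k)Mv² = Mv².
At the top the kinetic energy is zero, so Mv₀² = Mgh.
Thus h = (1+k)v₀²/(2g) = 2 × 5.4² / (2 × 9.8) ≈ 2.98 m.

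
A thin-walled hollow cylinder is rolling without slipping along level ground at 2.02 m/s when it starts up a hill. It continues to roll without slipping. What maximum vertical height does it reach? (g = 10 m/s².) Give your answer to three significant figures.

h ≈ 0.408 m

Here I = MR², so the shape factor k = I/(MR²) = 1.
Since it rolls without slipping, ω = v/R and KE = ½Mv² + ½Iω² = ½(1+k)Mv² = Mv².
At the top the kinetic energy is zero, so Mv₀² = Mgh.
Thus h = (1+k)v₀²/(2g) = 2 × 2.02² / (2 × 10) ≈ 0.408 m.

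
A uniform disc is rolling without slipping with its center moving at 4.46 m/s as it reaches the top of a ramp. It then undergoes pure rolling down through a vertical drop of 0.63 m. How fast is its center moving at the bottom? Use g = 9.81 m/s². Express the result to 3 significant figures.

v ≈ 5.30 m/s

With I = (1/2)MR², the ratio k = I/(MR²) is 0.5.
Rolling without slipping gives ω = v/R, so the total kinetic energy is ½Mv² + ½Iω² = ½(1+k)Mv² = (3/4)Mv².
Conserving energy between top and bottom: (3/4)Mv² = (3/4)Mv₀² + Mgh, hence v² = v₀² + 2gh/(1+k).
v = √(4.46² + 2×9.81×0.63/1.5) = √28.13 ≈ 5.30 m/s.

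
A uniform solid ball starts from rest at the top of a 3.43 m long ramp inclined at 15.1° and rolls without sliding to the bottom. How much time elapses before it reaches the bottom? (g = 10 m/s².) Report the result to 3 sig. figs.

With I = (2/5)MR², the ratio k = I/(MR²) is 0.4.
Newton's second law down the slope: Mg sinθ − f = Ma. The torque equation fR = Iα (with α = a/R) gives f = kMa.
Hence a = g sinθ/(1+k) = 10×sin15.1°/1.4 = 1.861 m/s².
Starting from rest, L = ½at², so t = √(2L/a) = √(2×3.43/1.861) ≈ 1.92 s.

t ≈ 1.92 s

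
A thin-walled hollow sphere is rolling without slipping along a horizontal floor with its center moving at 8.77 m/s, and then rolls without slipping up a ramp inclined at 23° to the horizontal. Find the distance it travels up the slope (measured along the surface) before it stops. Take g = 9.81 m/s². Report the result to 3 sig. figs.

d ≈ 16.7 m

The moment of inertia is (2/3)MR², giving k ≡ I/(MR²) = 2/3.
Since it rolls without slipping, ω = v/R and KE = ½Mv² + ½Iω² = ½(1+k)Mv² = (5/6)Mv².
Setting this equal to Mgh gives the vertical rise h = (1+k)v₀²/(2g) = 1.667×8.77²/(2×9.81) = 6.534 m.
Along the incline, d = h/sinθ = 6.534/sin23° ≈ 16.7 m.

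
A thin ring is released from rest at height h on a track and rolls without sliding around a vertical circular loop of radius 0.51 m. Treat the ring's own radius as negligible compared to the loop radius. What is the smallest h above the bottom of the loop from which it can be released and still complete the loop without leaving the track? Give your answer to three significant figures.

For this body I = MR², i.e. k = I/(MR²) = 1.
At the top, contact is just lost when gravity alone supplies the centripetal force: Mg = Mv_top²/r, i.e. v_top² = gr.
With ω = v/R, the kinetic energy at speed v is ½(1+k)Mv² = Mv².
Energy conservation from release (height h) to the top (height 2r): Mgh = Mg(2r) + M·gr.
Thus h_min = 2r + (1+k)r/2 = r(2 + 2/2) = 0.51 × 3 ≈ 1.53 m.

h_min ≈ 1.53 m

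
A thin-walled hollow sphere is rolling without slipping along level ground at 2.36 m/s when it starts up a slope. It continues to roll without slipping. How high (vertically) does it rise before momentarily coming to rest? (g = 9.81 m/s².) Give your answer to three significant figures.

Here I = (2/3)MR², so the shape factor k = I/(MR²) = 2/3.
Pure rolling means v = ωR; then KE = ½Mv² + ½I(v/R)² = ½(1+k)Mv² = (5/6)Mv².
At the top the kinetic energy is zero, so (5/6)Mv₀² = Mgh.
Thus h = (1+k)v₀²/(2g) = 1.667 × 2.36² / (2 × 9.81) ≈ 0.473 m.

h ≈ 0.473 m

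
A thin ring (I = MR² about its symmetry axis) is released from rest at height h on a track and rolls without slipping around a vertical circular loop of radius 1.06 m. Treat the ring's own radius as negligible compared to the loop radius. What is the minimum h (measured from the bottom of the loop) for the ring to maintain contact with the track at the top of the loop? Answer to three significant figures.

h_min ≈ 3.18 m

The moment of inertia is MR², giving k ≡ I/(MR²) = 1.
At the top, contact is just lost when gravity alone supplies the centripetal force: Mg = Mv_top²/r, i.e. v_top² = gr.
With ω = v/R, the kinetic energy at speed v is ½(1+k)Mv² = Mv².
Energy conservation from release (height h) to the top (height 2r): Mgh = Mg(2r) + M·gr.
Thus h_min = 2r + (1+k)r/2 = r(2 + 2/2) = 1.06 × 3 ≈ 3.18 m.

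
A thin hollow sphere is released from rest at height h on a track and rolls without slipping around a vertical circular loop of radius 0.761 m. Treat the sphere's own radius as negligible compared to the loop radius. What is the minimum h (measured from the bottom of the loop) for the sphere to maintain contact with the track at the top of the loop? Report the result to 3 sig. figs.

For this body I = (2/3)MR², i.e. k = I/(MR²) = 2/3.
At the top, contact is just lost when gravity alone supplies the centripetal force: Mg = Mv_top²/r, i.e. v_top² = gr.
With ω = v/R, the kinetic energy at speed v is ½(1+k)Mv² = (5/6)Mv².
Energy conservation from release (height h) to the top (height 2r): Mgh = Mg(2r) + (5/6)M·gr.
Thus h_min = 2r + (1+k)r/2 = r(2 + 1.667/2) = 0.761 × 2.833 ≈ 2.16 m.

h_min ≈ 2.16 m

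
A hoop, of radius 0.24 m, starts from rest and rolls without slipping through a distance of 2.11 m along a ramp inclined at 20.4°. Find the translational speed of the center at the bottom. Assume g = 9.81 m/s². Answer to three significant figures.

For this body I = MR², i.e. k = I/(MR²) = 1.
Pure rolling means v = ωR; then KE = ½Mv² + ½I(v/R)² = ½(1+k)Mv² = Mv².
The vertical drop is h = L sinθ = 2.11 × sin20.4° = 0.7355 m.
Energy conservation: Mgh = Mv², so v = √(2gh/(1+k)) = √(2 × 9.81 × 0.7355 / 2) ≈ 2.69 m/s.

v ≈ 2.69 m/s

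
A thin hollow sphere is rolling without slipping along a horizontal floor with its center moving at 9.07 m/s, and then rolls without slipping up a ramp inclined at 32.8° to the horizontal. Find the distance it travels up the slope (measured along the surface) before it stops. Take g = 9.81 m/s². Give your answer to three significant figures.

d ≈ 12.9 m

Here I = (2/3)MR², so the shape factor k = I/(MR²) = 2/3.
Since it rolls without slipping, ω = v/R and KE = ½Mv² + ½Iω² = ½(1+k)Mv² = (5/6)Mv².
Setting this equal to Mgh gives the vertical rise h = (1+k)v₀²/(2g) = 1.667×9.07²/(2×9.81) = 6.988 m.
Along the incline, d = h/sinθ = 6.988/sin32.8° ≈ 12.9 m.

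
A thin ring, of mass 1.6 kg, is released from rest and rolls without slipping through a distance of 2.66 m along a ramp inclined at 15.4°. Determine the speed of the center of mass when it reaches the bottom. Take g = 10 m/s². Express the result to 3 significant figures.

v ≈ 2.66 m/s

The moment of inertia is MR², giving k ≡ I/(MR²) = 1.
Since it rolls without slipping, ω = v/R and KE = ½Mv² + ½Iω² = ½(1+k)Mv² = Mv².
The vertical drop is h = L sinθ = 2.66 × sin15.4° = 0.7064 m.
Setting Mgh = Mv² gives v = √(2gh/(1+k)) = √(2·10·0.7064/2) ≈ 2.66 m/s.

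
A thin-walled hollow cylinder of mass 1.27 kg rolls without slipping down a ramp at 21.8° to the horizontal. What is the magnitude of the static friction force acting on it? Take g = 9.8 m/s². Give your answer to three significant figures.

With I = MR², the ratio k = I/(MR²) is 1.
Newton's second law down the slope: Mg sinθ − f = Ma. The torque equation fR = Iα (with α = a/R) gives f = kMa.
Combining, a = g sinθ/(1+k) and f = kMa = kMg sinθ/(1+k).
f = 1 × 1.27 × 9.8 × sin21.8° / 2 ≈ 2.31 N.

f ≈ 2.31 N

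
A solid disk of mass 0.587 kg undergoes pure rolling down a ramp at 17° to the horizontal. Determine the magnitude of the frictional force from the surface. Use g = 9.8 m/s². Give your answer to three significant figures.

f ≈ 0.561 N

For this body I = (1/2)MR², i.e. k = I/(MR²) = 0.5.
Along the incline Mg sinθ − f = Ma, and torque about the center fR = Iα = kMR²(a/R) gives f = kMa.
Combining, a = g sinθ/(1+k) and f = kMa = kMg sinθ/(1+k).
f = 0.5 × 0.587 × 9.8 × sin17° / 1.5 ≈ 0.561 N.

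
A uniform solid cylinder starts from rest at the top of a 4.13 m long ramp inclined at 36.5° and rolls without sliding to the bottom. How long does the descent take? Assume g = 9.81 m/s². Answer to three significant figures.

With I = (1/2)MR², the ratio k = I/(MR²) is 0.5.
Translational: Mg sinθ − f = Ma. Rotational about the CM: fR = Iα = kMRa, so f = kMa.
Hence a = g sinθ/(1+k) = 9.81×sin36.5°/1.5 = 3.89 m/s².
Starting from rest, L = ½at², so t = √(2L/a) = √(2×4.13/3.89) ≈ 1.46 s.

t ≈ 1.46 s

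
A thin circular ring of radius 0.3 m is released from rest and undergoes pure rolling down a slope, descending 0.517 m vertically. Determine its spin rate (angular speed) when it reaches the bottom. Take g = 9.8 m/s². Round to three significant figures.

ω ≈ 7.50 rad/s

For this body I = MR², i.e. k = I/(MR²) = 1.
The rolling condition ω = v/R makes the rotational term ½I(v/R)² = ½kMv², so KE_total = ½(1+k)Mv² = Mv².
Energy conservation Mgh = ½(1+k)Mv² gives v = √(2gh/(1+k)) = √(2 × 9.8 × 0.517 / 2) = 2.251 m/s.
The angular speed follows from ω = v/R = 2.251/0.3 ≈ 7.50 rad/s.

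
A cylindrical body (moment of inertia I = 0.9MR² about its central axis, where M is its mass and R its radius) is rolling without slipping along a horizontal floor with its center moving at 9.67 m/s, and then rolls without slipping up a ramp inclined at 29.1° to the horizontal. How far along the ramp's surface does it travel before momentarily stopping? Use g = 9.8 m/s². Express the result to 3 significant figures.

d ≈ 18.6 m

The moment of inertia is 0.9MR², giving k ≡ I/(MR²) = 0.9.
Rolling without slipping gives ω = v/R, so the total kinetic energy is ½Mv² + ½Iω² = ½(1+k)Mv² = (19/20)Mv².
Setting this equal to Mgh gives the vertical rise h = (1+k)v₀²/(2g) = 1.9×9.67²/(2×9.8) = 9.065 m.
The distance along the slope is d = h/sinθ = 9.065/sin29.1° ≈ 18.6 m.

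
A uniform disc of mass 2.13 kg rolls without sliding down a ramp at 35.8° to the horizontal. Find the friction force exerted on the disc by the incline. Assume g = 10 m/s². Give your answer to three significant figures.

For this body I = (1/2)MR², i.e. k = I/(MR²) = 0.5.
Translational: Mg sinθ − f = Ma. Rotational about the CM: fR = Iα = kMRa, so f = kMa.
Combining, a = g sinθ/(1+k) and f = kMa = kMg sinθ/(1+k).
f = 0.5 × 2.13 × 10 × sin35.8° / 1.5 ≈ 4.15 N.

f ≈ 4.15 N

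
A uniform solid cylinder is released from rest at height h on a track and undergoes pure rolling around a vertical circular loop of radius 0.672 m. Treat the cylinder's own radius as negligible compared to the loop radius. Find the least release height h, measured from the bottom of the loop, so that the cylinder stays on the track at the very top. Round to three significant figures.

h_min ≈ 1.85 m

For this body I = (1/2)MR², i.e. k = I/(MR²) = 0.5.
At the top of the loop, the minimum-contact condition is Mg = Mv_top²/r, so v_top² = gr.
With ω = v/R, the kinetic energy at speed v is ½(1+k)Mv² = (3/4)Mv².
Energy conservation from release (height h) to the top (height 2r): Mgh = Mg(2r) + (3/4)M·gr.
Thus h_min = 2r + (1+k)r/2 = r(2 + 1.5/2) = 0.672 × 2.75 ≈ 1.85 m.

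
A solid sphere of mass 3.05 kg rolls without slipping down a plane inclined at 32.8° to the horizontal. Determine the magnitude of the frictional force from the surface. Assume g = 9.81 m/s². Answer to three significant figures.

f ≈ 4.63 N

For this body I = (2/5)MR², i.e. k = I/(MR²) = 0.4.
Along the incline Mg sinθ − f = Ma, and torque about the center fR = Iα = kMR²(a/R) gives f = kMa.
Combining, a = g sinθ/(1+k) and f = kMa = kMg sinθ/(1+k).
f = 0.4 × 3.05 × 9.81 × sin32.8° / 1.4 ≈ 4.63 N.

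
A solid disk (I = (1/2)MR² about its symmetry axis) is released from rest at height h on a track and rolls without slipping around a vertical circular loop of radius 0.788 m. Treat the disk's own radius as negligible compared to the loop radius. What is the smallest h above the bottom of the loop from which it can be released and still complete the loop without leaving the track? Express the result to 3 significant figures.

With I = (1/2)MR², the ratio k = I/(MR²) is 0.5.
At the top, contact is just lost when gravity alone supplies the centripetal force: Mg = Mv_top²/r, i.e. v_top² = gr.
With ω = v/R, the kinetic energy at speed v is ½(1+k)Mv² = (3/4)Mv².
Energy conservation from release (height h) to the top (height 2r): Mgh = Mg(2r) + (3/4)M·gr.
Thus h_min = 2r + (1+k)r/2 = r(2 + 1.5/2) = 0.788 × 2.75 ≈ 2.17 m.

h_min ≈ 2.17 m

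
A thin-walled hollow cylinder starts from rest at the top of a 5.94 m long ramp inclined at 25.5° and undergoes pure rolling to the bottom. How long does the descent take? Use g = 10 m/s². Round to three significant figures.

The moment of inertia is MR², giving k ≡ I/(MR²) = 1.
Newton's second law down the slope: Mg sinθ − f = Ma. The torque equation fR = Iα (with α = a/R) gives f = kMa.
Hence a = g sinθ/(1+k) = 10×sin25.5°/2 = 2.153 m/s².
Starting from rest, L = ½at², so t = √(2L/a) = √(2×5.94/2.153) ≈ 2.35 s.

t ≈ 2.35 s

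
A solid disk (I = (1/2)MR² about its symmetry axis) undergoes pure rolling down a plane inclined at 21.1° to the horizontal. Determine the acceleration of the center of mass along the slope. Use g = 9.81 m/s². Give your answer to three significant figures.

a ≈ 2.35 m/s²

Here I = (1/2)MR², so the shape factor k = I/(MR²) = 0.5.
Translational: Mg sinθ − f = Ma. Rotational about the CM: fR = Iα = kMRa, so f = kMa.
Eliminating f: Mg sinθ = (1+k)Ma, so a = g sinθ/(1+k) = 9.81 × sin21.1° / 1.5 ≈ 2.35 m/s².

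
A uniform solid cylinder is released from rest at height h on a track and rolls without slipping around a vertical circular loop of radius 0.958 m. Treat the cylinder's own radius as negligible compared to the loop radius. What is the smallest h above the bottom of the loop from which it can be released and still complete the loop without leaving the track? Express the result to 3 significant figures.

Here I = (1/2)MR², so the shape factor k = I/(MR²) = 0.5.
At the top of the loop, the minimum-contact condition is Mg = Mv_top²/r, so v_top² = gr.
With ω = v/R, the kinetic energy at speed v is ½(1+k)Mv² = (3/4)Mv².
Energy conservation from release (height h) to the top (height 2r): Mgh = Mg(2r) + (3/4)M·gr.
Thus h_min = 2r + (1+k)r/2 = r(2 + 1.5/2) = 0.958 × 2.75 ≈ 2.63 m.

h_min ≈ 2.63 m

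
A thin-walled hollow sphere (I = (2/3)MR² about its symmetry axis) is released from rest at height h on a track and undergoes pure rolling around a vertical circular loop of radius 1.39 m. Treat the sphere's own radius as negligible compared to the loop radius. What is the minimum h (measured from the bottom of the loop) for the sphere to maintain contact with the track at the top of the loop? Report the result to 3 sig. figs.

The moment of inertia is (2/3)MR², giving k ≡ I/(MR²) = 2/3.
At the top of the loop, the minimum-contact condition is Mg = Mv_top²/r, so v_top² = gr.
With ω = v/R, the kinetic energy at speed v is ½(1+k)Mv² = (5/6)Mv².
Energy conservation from release (height h) to the top (height 2r): Mgh = Mg(2r) + (5/6)M·gr.
Thus h_min = 2r + (1+k)r/2 = r(2 + 1.667/2) = 1.39 × 2.833 ≈ 3.94 m.

h_min ≈ 3.94 m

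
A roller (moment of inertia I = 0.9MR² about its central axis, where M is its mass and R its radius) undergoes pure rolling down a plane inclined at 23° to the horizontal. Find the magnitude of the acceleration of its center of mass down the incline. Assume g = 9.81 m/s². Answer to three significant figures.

The moment of inertia is 0.9MR², giving k ≡ I/(MR²) = 0.9.
Translational: Mg sinθ − f = Ma. Rotational about the CM: fR = Iα = kMRa, so f = kMa.
Eliminating f: Mg sinθ = (1+k)Ma, so a = g sinθ/(1+k) = 9.81 × sin23° / 1.9 ≈ 2.02 m/s².

a ≈ 2.02 m/s²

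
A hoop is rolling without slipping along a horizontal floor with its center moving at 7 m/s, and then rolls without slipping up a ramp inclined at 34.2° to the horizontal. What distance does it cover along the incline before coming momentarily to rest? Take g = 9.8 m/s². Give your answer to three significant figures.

d ≈ 8.90 m

The moment of inertia is MR², giving k ≡ I/(MR²) = 1.
Pure rolling means v = ωR; then KE = ½Mv² + ½I(v/R)² = ½(1+k)Mv² = Mv².
Setting this equal to Mgh gives the vertical rise h = (1+k)v₀²/(2g) = 2×7²/(2×9.8) = 5 m.
Along the incline, d = h/sinθ = 5/sin34.2° ≈ 8.90 m.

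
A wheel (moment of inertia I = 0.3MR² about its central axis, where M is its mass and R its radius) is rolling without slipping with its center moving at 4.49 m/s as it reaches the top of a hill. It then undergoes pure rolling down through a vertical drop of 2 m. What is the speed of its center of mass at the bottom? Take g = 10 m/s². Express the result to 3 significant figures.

For this body I = 0.3MR², i.e. k = I/(MR²) = 0.3.
Pure rolling means v = ωR; then KE = ½Mv² + ½I(v/R)² = ½(1+k)Mv² = (13/20)Mv².
Energy conservation: (13/20)Mv₀² + Mgh = (13/20)Mv², so v² = v₀² + 2gh/(1+k).
v = √(4.49² + 2×10×2/1.3) = √50.93 ≈ 7.14 m/s.

v ≈ 7.14 m/s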